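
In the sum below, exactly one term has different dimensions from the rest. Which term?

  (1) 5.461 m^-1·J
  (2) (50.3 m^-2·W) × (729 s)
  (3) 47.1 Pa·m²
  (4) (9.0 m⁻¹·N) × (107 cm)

(2)

Reduce each to base SI dimensions:
  (1) J·m⁻¹ = N·m·m⁻¹ = kg·m·s⁻²
  (2) [kg·s⁻³] · [s] = kg·s⁻²
  (3) Pa·m² = N·m⁻²·m² = kg·m·s⁻²
  (4) [kg·s⁻²] · [m] = kg·m·s⁻²
All reduce to kg·m·s⁻² except (2), which is kg·s⁻².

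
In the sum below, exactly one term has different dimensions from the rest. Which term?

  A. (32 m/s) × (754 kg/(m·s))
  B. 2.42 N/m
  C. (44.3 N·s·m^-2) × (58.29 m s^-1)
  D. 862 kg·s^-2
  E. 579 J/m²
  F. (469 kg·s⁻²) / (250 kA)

F.

Dimensions:
  A. [m·s⁻¹] · [kg·m⁻¹·s⁻¹] = kg·s⁻²
  B. N·m⁻¹ = kg·m·s⁻²·m⁻¹ = kg·s⁻²
  C. [kg·m⁻¹·s⁻¹] · [m·s⁻¹] = kg·s⁻²
  D. kg·s⁻²
  E. J·m⁻² = N·m·m⁻² = kg·s⁻²
  F. [kg·s⁻²] / [A] = kg·s⁻²·A⁻¹
All reduce to kg·s⁻² except F., which is kg·s⁻²·A⁻¹.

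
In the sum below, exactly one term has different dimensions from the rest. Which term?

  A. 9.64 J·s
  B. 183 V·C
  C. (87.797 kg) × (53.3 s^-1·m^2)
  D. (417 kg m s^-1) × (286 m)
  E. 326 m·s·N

B.

Expand each in SI base units:
  A. J·s = N·m·s = kg·m²·s⁻¹
  B. C·V = s·A·J·C⁻¹ = kg·m²·s⁻²
  C. [kg] · [m²·s⁻¹] = kg·m²·s⁻¹
  D. [kg·m·s⁻¹] · [m] = kg·m²·s⁻¹
  E. N·m·s = kg·m·s⁻²·m·s = kg·m²·s⁻¹
All reduce to kg·m²·s⁻¹ except B., which is kg·m²·s⁻².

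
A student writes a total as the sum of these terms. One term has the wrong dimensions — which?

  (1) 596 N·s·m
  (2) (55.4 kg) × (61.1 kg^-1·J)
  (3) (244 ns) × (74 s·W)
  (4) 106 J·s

Work out the base dimensions of each:
  (1) N·m·s = kg·m·s⁻²·m·s = kg·m²·s⁻¹
  (2) [kg] · [m²·s⁻²] = kg·m²·s⁻²
  (3) [s] · [kg·m²·s⁻²] = kg·m²·s⁻¹
  (4) J·s = N·m·s = kg·m²·s⁻¹
All reduce to kg·m²·s⁻¹ except (2), which is kg·m²·s⁻².

(2)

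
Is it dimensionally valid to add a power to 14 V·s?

No

Dimensions:
  a power:  [power] = kg·m²·s⁻³
  14 V·s:  V·s = J·C⁻¹·s = kg·m²·s⁻²·A⁻¹
kg·m²·s⁻³ ≠ kg·m²·s⁻²·A⁻¹, so they cannot be added.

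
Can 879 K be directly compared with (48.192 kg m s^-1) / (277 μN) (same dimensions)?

Dimensions:
  879 K:  K
  (48.192 kg m s^-1) / (277 μN):  [kg·m·s⁻¹] / [kg·m·s⁻²] = s
K ≠ s, so they cannot be added.

No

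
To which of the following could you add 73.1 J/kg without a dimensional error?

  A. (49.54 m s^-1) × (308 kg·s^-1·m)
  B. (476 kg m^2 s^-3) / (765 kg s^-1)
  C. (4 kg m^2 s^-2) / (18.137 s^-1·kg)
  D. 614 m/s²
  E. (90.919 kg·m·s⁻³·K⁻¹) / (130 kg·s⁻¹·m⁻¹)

Reference: J·kg⁻¹ = N·m·kg⁻¹ = m²·s⁻².
Each option:
  A. [m·s⁻¹] · [kg·m·s⁻¹] = kg·m²·s⁻²
  B. [kg·m²·s⁻³] / [kg·s⁻¹] = m²·s⁻²  ← same
  C. [kg·m²·s⁻²] / [kg·s⁻¹] = m²·s⁻¹
  D. m·s⁻²
  E. [kg·m·s⁻³·K⁻¹] / [kg·m⁻¹·s⁻¹] = m²·s⁻²·K⁻¹
Only B. matches m²·s⁻².

B.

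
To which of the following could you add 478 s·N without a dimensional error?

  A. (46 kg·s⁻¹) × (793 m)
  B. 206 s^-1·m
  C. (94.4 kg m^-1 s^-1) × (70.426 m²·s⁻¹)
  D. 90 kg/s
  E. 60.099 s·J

Reference: N·s = kg·m·s⁻²·s = kg·m·s⁻¹.
Each option:
  A. [kg·s⁻¹] · [m] = kg·m·s⁻¹  ← same
  B. m·s⁻¹
  C. [kg·m⁻¹·s⁻¹] · [m²·s⁻¹] = kg·m·s⁻²
  D. kg·s⁻¹
  E. J·s = N·m·s = kg·m²·s⁻¹
Only A. matches kg·m·s⁻¹.

A.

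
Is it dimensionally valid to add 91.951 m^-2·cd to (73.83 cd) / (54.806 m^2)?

Reduce each to base SI dimensions:
  91.951 m^-2·cd:  cd·m⁻² = m⁻²·cd
  (73.83 cd) / (54.806 m^2):  [cd] / [m²] = m⁻²·cd
Both are m⁻²·cd, so they have the same dimensions and can be added.

Yes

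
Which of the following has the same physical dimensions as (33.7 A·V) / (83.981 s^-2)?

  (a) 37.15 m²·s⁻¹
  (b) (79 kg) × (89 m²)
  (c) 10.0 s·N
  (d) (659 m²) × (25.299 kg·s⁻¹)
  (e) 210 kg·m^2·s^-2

(d)

Reference: [kg·m²·s⁻³] / [s⁻²] = kg·m²·s⁻¹.
Each option:
  (a) m²·s⁻¹
  (b) [kg] · [m²] = kg·m²
  (c) N·s = kg·m·s⁻²·s = kg·m·s⁻¹
  (d) [m²] · [kg·s⁻¹] = kg·m²·s⁻¹  ← same
  (e) kg·m²·s⁻²
Only (d) matches kg·m²·s⁻¹.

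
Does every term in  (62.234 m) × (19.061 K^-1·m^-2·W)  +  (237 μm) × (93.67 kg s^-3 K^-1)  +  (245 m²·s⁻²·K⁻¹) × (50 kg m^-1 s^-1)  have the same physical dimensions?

Yes

Dimensions:
  (62.234 m) × (19.061 K^-1·m^-2·W):  [m] · [kg·s⁻³·K⁻¹] = kg·m·s⁻³·K⁻¹
  (237 μm) × (93.67 kg s^-3 K^-1):  [m] · [kg·s⁻³·K⁻¹] = kg·m·s⁻³·K⁻¹
  (245 m²·s⁻²·K⁻¹) × (50 kg m^-1 s^-1):  [m²·s⁻²·K⁻¹] · [kg·m⁻¹·s⁻¹] = kg·m·s⁻³·K⁻¹
Every term reduces to kg·m·s⁻³·K⁻¹.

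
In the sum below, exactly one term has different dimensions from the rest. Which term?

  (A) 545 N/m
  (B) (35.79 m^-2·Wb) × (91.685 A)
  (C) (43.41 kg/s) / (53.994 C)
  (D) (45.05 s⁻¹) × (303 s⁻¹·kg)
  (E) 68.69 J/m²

(C)

Dimensions:
  (A) N·m⁻¹ = kg·m·s⁻²·m⁻¹ = kg·s⁻²
  (B) [kg·s⁻²·A⁻¹] · [A] = kg·s⁻²
  (C) [kg·s⁻¹] / [s·A] = kg·s⁻²·A⁻¹
  (D) [s⁻¹] · [kg·s⁻¹] = kg·s⁻²
  (E) J·m⁻² = N·m·m⁻² = kg·s⁻²
All reduce to kg·s⁻² except (C), which is kg·s⁻²·A⁻¹.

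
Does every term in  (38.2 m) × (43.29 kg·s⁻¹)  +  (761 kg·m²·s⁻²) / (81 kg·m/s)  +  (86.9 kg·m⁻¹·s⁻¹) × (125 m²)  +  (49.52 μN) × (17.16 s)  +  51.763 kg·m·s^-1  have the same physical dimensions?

In SI base units:
  (38.2 m) × (43.29 kg·s⁻¹):  [m] · [kg·s⁻¹] = kg·m·s⁻¹
  (761 kg·m²·s⁻²) / (81 kg·m/s):  [kg·m²·s⁻²] / [kg·m·s⁻¹] = m·s⁻¹
  (86.9 kg·m⁻¹·s⁻¹) × (125 m²):  [kg·m⁻¹·s⁻¹] · [m²] = kg·m·s⁻¹
  (49.52 μN) × (17.16 s):  [kg·m·s⁻²] · [s] = kg·m·s⁻¹
  51.763 kg·m·s^-1:  kg·m·s⁻¹
The terms do not share a single dimension (kg·m·s⁻¹ vs m·s⁻¹).

No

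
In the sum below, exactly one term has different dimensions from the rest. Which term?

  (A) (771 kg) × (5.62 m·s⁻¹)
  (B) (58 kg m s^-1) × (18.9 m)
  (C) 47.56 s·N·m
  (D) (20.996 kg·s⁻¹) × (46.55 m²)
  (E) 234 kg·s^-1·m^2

Work out the base dimensions of each:
  (A) [kg] · [m·s⁻¹] = kg·m·s⁻¹
  (B) [kg·m·s⁻¹] · [m] = kg·m²·s⁻¹
  (C) N·m·s = kg·m·s⁻²·m·s = kg·m²·s⁻¹
  (D) [kg·s⁻¹] · [m²] = kg·m²·s⁻¹
  (E) kg·m²·s⁻¹
All reduce to kg·m²·s⁻¹ except (A), which is kg·m·s⁻¹.

(A)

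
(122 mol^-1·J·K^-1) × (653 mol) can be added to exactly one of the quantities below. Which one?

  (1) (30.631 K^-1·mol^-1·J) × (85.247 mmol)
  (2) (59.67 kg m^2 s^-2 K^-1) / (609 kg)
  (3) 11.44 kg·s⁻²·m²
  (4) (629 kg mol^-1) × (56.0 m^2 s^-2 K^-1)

Reference: [kg·m²·s⁻²·K⁻¹·mol⁻¹] · [mol] = kg·m²·s⁻²·K⁻¹.
Each option:
  (1) [kg·m²·s⁻²·K⁻¹·mol⁻¹] · [mol] = kg·m²·s⁻²·K⁻¹  ← same
  (2) [kg·m²·s⁻²·K⁻¹] / [kg] = m²·s⁻²·K⁻¹
  (3) kg·m²·s⁻²
  (4) [kg·mol⁻¹] · [m²·s⁻²·K⁻¹] = kg·m²·s⁻²·K⁻¹·mol⁻¹
Only (1) matches kg·m²·s⁻²·K⁻¹.

(1)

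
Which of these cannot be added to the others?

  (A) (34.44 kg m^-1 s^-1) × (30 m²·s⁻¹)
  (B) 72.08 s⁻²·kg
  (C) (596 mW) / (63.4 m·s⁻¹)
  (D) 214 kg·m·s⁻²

Dimensions:
  (A) [kg·m⁻¹·s⁻¹] · [m²·s⁻¹] = kg·m·s⁻²
  (B) kg·s⁻²
  (C) [kg·m²·s⁻³] / [m·s⁻¹] = kg·m·s⁻²
  (D) kg·m·s⁻²
All reduce to kg·m·s⁻² except (B), which is kg·s⁻².

(B)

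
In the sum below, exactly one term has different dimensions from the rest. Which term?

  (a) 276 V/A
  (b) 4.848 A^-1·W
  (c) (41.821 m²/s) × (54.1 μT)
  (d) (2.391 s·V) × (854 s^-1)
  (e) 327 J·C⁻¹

Expand each in SI base units:
  (a) V·A⁻¹ = J·C⁻¹·A⁻¹ = kg·m²·s⁻³·A⁻²
  (b) W·A⁻¹ = J·s⁻¹·A⁻¹ = kg·m²·s⁻³·A⁻¹
  (c) [m²·s⁻¹] · [kg·s⁻²·A⁻¹] = kg·m²·s⁻³·A⁻¹
  (d) [kg·m²·s⁻²·A⁻¹] · [s⁻¹] = kg·m²·s⁻³·A⁻¹
  (e) J·C⁻¹ = N·m·(s·A)⁻¹ = kg·m²·s⁻³·A⁻¹
All reduce to kg·m²·s⁻³·A⁻¹ except (a), which is kg·m²·s⁻³·A⁻².

(a)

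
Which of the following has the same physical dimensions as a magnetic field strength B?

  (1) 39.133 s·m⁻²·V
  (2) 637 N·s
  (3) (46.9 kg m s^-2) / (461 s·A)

Reference: [magnetic field strength B] = kg·s⁻²·A⁻¹.
Each option:
  (1) V·s·m⁻² = J·C⁻¹·s·m⁻² = kg·s⁻²·A⁻¹  ← same
  (2) N·s = kg·m·s⁻²·s = kg·m·s⁻¹
  (3) [kg·m·s⁻²] / [s·A] = kg·m·s⁻³·A⁻¹
Only (1) matches kg·s⁻²·A⁻¹.

(1)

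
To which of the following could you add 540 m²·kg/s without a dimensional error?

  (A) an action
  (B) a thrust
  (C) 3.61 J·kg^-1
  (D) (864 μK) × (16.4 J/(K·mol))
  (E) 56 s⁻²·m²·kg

(A)

Reference: kg·m²·s⁻¹.
Each option:
  (A) [action] = kg·m²·s⁻¹  ← same
  (B) [thrust] = kg·m·s⁻²
  (C) J·kg⁻¹ = N·m·kg⁻¹ = m²·s⁻²
  (D) [K] · [kg·m²·s⁻²·K⁻¹·mol⁻¹] = kg·m²·s⁻²·mol⁻¹
  (E) kg·m²·s⁻²
Only (A) matches kg·m²·s⁻¹.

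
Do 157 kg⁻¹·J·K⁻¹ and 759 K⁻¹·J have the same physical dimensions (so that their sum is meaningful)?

Dimensions:
  157 kg⁻¹·J·K⁻¹:  J·kg⁻¹·K⁻¹ = N·m·kg⁻¹·K⁻¹ = m²·s⁻²·K⁻¹
  759 K⁻¹·J:  J·K⁻¹ = N·m·K⁻¹ = kg·m²·s⁻²·K⁻¹
m²·s⁻²·K⁻¹ ≠ kg·m²·s⁻²·K⁻¹, so they cannot be added.

No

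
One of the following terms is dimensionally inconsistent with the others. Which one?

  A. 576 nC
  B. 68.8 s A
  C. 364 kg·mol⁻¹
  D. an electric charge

C.

Dimensions:
  A. C = s·A
  B. s·A
  C. kg·mol⁻¹
  D. [electric charge] = s·A
All reduce to s·A except C., which is kg·mol⁻¹.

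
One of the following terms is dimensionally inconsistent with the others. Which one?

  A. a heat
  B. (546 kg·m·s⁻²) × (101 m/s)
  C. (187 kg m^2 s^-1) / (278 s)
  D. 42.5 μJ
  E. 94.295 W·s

In SI base units:
  A. [heat] = kg·m²·s⁻²
  B. [kg·m·s⁻²] · [m·s⁻¹] = kg·m²·s⁻³
  C. [kg·m²·s⁻¹] / [s] = kg·m²·s⁻²
  D. J = N·m = kg·m²·s⁻²
  E. W·s = J·s⁻¹·s = kg·m²·s⁻²
All reduce to kg·m²·s⁻² except B., which is kg·m²·s⁻³.

B.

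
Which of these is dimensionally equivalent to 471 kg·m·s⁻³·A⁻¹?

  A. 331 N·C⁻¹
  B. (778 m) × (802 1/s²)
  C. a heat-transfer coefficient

A.

Reference: kg·m·s⁻³·A⁻¹.
Each option:
  A. N·C⁻¹ = kg·m·s⁻²·(s·A)⁻¹ = kg·m·s⁻³·A⁻¹  ← same
  B. [m] · [s⁻²] = m·s⁻²
  C. [heat-transfer coefficient] = kg·s⁻³·K⁻¹
Only A. matches kg·m·s⁻³·A⁻¹.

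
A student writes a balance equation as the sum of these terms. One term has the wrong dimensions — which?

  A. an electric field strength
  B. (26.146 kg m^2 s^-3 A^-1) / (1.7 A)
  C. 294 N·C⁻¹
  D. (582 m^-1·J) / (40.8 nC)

Dimensions:
  A. [electric field strength] = kg·m·s⁻³·A⁻¹
  B. [kg·m²·s⁻³·A⁻¹] / [A] = kg·m²·s⁻³·A⁻²
  C. N·C⁻¹ = kg·m·s⁻²·(s·A)⁻¹ = kg·m·s⁻³·A⁻¹
  D. [kg·m·s⁻²] / [s·A] = kg·m·s⁻³·A⁻¹
All reduce to kg·m·s⁻³·A⁻¹ except B., which is kg·m²·s⁻³·A⁻².

B.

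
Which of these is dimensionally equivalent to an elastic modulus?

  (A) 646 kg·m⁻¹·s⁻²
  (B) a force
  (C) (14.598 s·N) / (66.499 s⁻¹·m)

(A)

Reference: [elastic modulus] = kg·m⁻¹·s⁻².
Each option:
  (A) kg·m⁻¹·s⁻²  ← same
  (B) [force] = kg·m·s⁻²
  (C) [kg·m·s⁻¹] / [m·s⁻¹] = kg
Only (A) matches kg·m⁻¹·s⁻².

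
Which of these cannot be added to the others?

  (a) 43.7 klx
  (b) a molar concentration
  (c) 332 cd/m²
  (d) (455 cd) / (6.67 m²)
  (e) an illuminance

(b)

Expand each in SI base units:
  (a) lx = lm·m⁻² = m⁻²·cd
  (b) [molar concentration] = m⁻³·mol
  (c) cd·m⁻² = m⁻²·cd
  (d) [cd] / [m²] = m⁻²·cd
  (e) [illuminance] = m⁻²·cd
All reduce to m⁻²·cd except (b), which is m⁻³·mol.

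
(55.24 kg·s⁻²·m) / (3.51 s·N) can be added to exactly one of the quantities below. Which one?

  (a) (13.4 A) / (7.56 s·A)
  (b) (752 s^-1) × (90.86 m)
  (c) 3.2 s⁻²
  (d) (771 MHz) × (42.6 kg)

(a)

Reference: [kg·m·s⁻²] / [kg·m·s⁻¹] = s⁻¹.
Each option:
  (a) [A] / [s·A] = s⁻¹  ← same
  (b) [s⁻¹] · [m] = m·s⁻¹
  (c) s⁻²
  (d) [s⁻¹] · [kg] = kg·s⁻¹
Only (a) matches s⁻¹.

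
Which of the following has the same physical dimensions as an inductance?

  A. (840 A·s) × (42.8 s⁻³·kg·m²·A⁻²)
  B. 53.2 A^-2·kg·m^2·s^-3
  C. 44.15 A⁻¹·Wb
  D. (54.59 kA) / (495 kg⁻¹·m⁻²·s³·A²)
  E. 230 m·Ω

C.

Reference: [inductance] = kg·m²·s⁻²·A⁻².
Each option:
  A. [s·A] · [kg·m²·s⁻³·A⁻²] = kg·m²·s⁻²·A⁻¹
  B. kg·m²·s⁻³·A⁻²
  C. Wb·A⁻¹ = V·s·A⁻¹ = kg·m²·s⁻²·A⁻²  ← same
  D. [A] / [kg⁻¹·m⁻²·s³·A²] = kg·m²·s⁻³·A⁻¹
  E. Ω·m = V·A⁻¹·m = kg·m³·s⁻³·A⁻²
Only C. matches kg·m²·s⁻²·A⁻².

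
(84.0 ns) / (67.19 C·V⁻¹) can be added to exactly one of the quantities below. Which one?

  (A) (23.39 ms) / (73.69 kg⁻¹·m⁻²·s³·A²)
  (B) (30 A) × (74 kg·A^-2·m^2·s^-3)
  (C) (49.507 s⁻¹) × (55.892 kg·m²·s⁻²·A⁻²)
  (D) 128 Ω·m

(C)

Reference: [s] / [kg⁻¹·m⁻²·s⁴·A²] = kg·m²·s⁻³·A⁻².
Each option:
  (A) [s] / [kg⁻¹·m⁻²·s³·A²] = kg·m²·s⁻²·A⁻²
  (B) [A] · [kg·m²·s⁻³·A⁻²] = kg·m²·s⁻³·A⁻¹
  (C) [s⁻¹] · [kg·m²·s⁻²·A⁻²] = kg·m²·s⁻³·A⁻²  ← same
  (D) Ω·m = V·A⁻¹·m = kg·m³·s⁻³·A⁻²
Only (C) matches kg·m²·s⁻³·A⁻².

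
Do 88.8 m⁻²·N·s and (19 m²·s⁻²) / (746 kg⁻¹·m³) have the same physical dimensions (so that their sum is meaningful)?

Reduce each to base SI dimensions:
  88.8 m⁻²·N·s:  N·s·m⁻² = kg·m·s⁻²·s·m⁻² = kg·m⁻¹·s⁻¹
  (19 m²·s⁻²) / (746 kg⁻¹·m³):  [m²·s⁻²] / [kg⁻¹·m³] = kg·m⁻¹·s⁻²
kg·m⁻¹·s⁻¹ ≠ kg·m⁻¹·s⁻², so they cannot be added.

No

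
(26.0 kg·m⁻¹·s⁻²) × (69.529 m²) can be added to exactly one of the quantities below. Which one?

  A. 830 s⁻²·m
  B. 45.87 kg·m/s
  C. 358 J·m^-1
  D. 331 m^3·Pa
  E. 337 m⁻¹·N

Reference: [kg·m⁻¹·s⁻²] · [m²] = kg·m·s⁻².
Each option:
  A. m·s⁻²
  B. kg·m·s⁻¹
  C. J·m⁻¹ = N·m·m⁻¹ = kg·m·s⁻²  ← same
  D. Pa·m³ = N·m⁻²·m³ = kg·m²·s⁻²
  E. N·m⁻¹ = kg·m·s⁻²·m⁻¹ = kg·s⁻²
Only C. matches kg·m·s⁻².

C.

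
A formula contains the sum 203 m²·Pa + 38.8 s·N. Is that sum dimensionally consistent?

No

In SI base units:
  203 m²·Pa:  Pa·m² = N·m⁻²·m² = kg·m·s⁻²
  38.8 s·N:  N·s = kg·m·s⁻²·s = kg·m·s⁻¹
kg·m·s⁻² ≠ kg·m·s⁻¹, so they cannot be added.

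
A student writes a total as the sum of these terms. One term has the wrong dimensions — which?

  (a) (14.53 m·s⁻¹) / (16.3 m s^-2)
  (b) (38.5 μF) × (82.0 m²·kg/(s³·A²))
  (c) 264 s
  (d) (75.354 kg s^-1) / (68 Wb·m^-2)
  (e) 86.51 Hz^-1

(d)

Reduce each to base SI dimensions:
  (a) [m·s⁻¹] / [m·s⁻²] = s
  (b) [kg⁻¹·m⁻²·s⁴·A²] · [kg·m²·s⁻³·A⁻²] = s
  (c) s
  (d) [kg·s⁻¹] / [kg·s⁻²·A⁻¹] = s·A
  (e) Hz⁻¹ = (s⁻¹)⁻¹ = s
All reduce to s except (d), which is s·A.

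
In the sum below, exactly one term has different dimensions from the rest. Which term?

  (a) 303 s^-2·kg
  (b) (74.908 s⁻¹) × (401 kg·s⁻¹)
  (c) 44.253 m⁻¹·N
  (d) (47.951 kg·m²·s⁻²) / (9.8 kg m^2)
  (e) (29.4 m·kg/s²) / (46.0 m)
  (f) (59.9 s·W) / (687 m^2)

Expand each in SI base units:
  (a) kg·s⁻²
  (b) [s⁻¹] · [kg·s⁻¹] = kg·s⁻²
  (c) N·m⁻¹ = kg·m·s⁻²·m⁻¹ = kg·s⁻²
  (d) [kg·m²·s⁻²] / [kg·m²] = s⁻²
  (e) [kg·m·s⁻²] / [m] = kg·s⁻²
  (f) [kg·m²·s⁻²] / [m²] = kg·s⁻²
All reduce to kg·s⁻² except (d), which is s⁻².

(d)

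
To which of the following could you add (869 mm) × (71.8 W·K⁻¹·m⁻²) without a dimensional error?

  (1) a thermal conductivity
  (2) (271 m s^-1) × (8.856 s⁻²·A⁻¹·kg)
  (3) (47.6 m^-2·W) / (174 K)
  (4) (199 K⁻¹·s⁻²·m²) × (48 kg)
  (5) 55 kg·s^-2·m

(1)

Reference: [m] · [kg·s⁻³·K⁻¹] = kg·m·s⁻³·K⁻¹.
Each option:
  (1) [thermal conductivity] = kg·m·s⁻³·K⁻¹  ← same
  (2) [m·s⁻¹] · [kg·s⁻²·A⁻¹] = kg·m·s⁻³·A⁻¹
  (3) [kg·s⁻³] / [K] = kg·s⁻³·K⁻¹
  (4) [m²·s⁻²·K⁻¹] · [kg] = kg·m²·s⁻²·K⁻¹
  (5) kg·m·s⁻²
Only (1) matches kg·m·s⁻³·K⁻¹.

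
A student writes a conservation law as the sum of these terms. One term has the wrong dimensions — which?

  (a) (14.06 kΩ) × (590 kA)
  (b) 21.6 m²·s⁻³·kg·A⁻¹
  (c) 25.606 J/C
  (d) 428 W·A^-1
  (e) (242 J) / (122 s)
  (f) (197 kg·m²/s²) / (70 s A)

Expand each in SI base units:
  (a) [kg·m²·s⁻³·A⁻²] · [A] = kg·m²·s⁻³·A⁻¹
  (b) kg·m²·s⁻³·A⁻¹
  (c) J·C⁻¹ = N·m·(s·A)⁻¹ = kg·m²·s⁻³·A⁻¹
  (d) W·A⁻¹ = J·s⁻¹·A⁻¹ = kg·m²·s⁻³·A⁻¹
  (e) [kg·m²·s⁻²] / [s] = kg·m²·s⁻³
  (f) [kg·m²·s⁻²] / [s·A] = kg·m²·s⁻³·A⁻¹
All reduce to kg·m²·s⁻³·A⁻¹ except (e), which is kg·m²·s⁻³.

(e)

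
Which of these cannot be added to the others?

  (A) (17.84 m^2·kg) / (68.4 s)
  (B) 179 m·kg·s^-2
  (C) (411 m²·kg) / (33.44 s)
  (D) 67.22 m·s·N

Work out the base dimensions of each:
  (A) [kg·m²] / [s] = kg·m²·s⁻¹
  (B) kg·m·s⁻²
  (C) [kg·m²] / [s] = kg·m²·s⁻¹
  (D) N·m·s = kg·m·s⁻²·m·s = kg·m²·s⁻¹
All reduce to kg·m²·s⁻¹ except (B), which is kg·m·s⁻².

(B)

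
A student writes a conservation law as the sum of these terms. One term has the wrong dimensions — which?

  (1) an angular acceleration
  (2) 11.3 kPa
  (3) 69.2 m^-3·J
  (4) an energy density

Work out the base dimensions of each:
  (1) [angular acceleration] = s⁻²
  (2) Pa = N·m⁻² = kg·m⁻¹·s⁻²
  (3) J·m⁻³ = N·m·m⁻³ = kg·m⁻¹·s⁻²
  (4) [energy density] = kg·m⁻¹·s⁻²
All reduce to kg·m⁻¹·s⁻² except (1), which is s⁻².

(1)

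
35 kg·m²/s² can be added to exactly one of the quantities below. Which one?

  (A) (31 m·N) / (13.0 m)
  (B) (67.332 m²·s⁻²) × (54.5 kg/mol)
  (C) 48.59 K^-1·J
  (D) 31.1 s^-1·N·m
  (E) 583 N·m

(E)

Reference: kg·m²·s⁻².
Each option:
  (A) [kg·m²·s⁻²] / [m] = kg·m·s⁻²
  (B) [m²·s⁻²] · [kg·mol⁻¹] = kg·m²·s⁻²·mol⁻¹
  (C) J·K⁻¹ = N·m·K⁻¹ = kg·m²·s⁻²·K⁻¹
  (D) N·m·s⁻¹ = kg·m·s⁻²·m·s⁻¹ = kg·m²·s⁻³
  (E) N·m = kg·m·s⁻²·m = kg·m²·s⁻²  ← same
Only (E) matches kg·m²·s⁻².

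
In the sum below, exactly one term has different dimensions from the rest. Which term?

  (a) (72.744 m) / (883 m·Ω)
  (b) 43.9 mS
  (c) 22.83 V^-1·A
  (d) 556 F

(d)

In SI base units:
  (a) [m] / [kg·m³·s⁻³·A⁻²] = kg⁻¹·m⁻²·s³·A²
  (b) S = Ω⁻¹ = kg⁻¹·m⁻²·s³·A²
  (c) A·V⁻¹ = A·(J·C⁻¹)⁻¹ = kg⁻¹·m⁻²·s³·A²
  (d) F = C·V⁻¹ = kg⁻¹·m⁻²·s⁴·A²
All reduce to kg⁻¹·m⁻²·s³·A² except (d), which is kg⁻¹·m⁻²·s⁴·A².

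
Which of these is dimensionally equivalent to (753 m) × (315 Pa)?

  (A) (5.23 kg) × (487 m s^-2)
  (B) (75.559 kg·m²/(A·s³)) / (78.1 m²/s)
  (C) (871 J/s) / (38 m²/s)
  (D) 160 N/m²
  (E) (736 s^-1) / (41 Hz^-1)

(C)

Reference: [m] · [kg·m⁻¹·s⁻²] = kg·s⁻².
Each option:
  (A) [kg] · [m·s⁻²] = kg·m·s⁻²
  (B) [kg·m²·s⁻³·A⁻¹] / [m²·s⁻¹] = kg·s⁻²·A⁻¹
  (C) [kg·m²·s⁻³] / [m²·s⁻¹] = kg·s⁻²  ← same
  (D) N·m⁻² = kg·m·s⁻²·m⁻² = kg·m⁻¹·s⁻²
  (E) [s⁻¹] / [s] = s⁻²
Only (C) matches kg·s⁻².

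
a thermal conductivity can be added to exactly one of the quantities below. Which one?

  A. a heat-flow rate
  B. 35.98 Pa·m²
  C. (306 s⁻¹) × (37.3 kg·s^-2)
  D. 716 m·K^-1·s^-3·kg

Reference: [thermal conductivity] = kg·m·s⁻³·K⁻¹.
Each option:
  A. [heat-flow rate] = kg·m²·s⁻³
  B. Pa·m² = N·m⁻²·m² = kg·m·s⁻²
  C. [s⁻¹] · [kg·s⁻²] = kg·s⁻³
  D. kg·m·s⁻³·K⁻¹  ← same
Only D. matches kg·m·s⁻³·K⁻¹.

D.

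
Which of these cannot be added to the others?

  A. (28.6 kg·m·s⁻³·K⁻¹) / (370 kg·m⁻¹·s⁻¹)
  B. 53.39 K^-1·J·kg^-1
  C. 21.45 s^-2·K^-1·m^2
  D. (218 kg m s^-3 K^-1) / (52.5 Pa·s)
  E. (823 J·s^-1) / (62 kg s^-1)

E.

Expand each in SI base units:
  A. [kg·m·s⁻³·K⁻¹] / [kg·m⁻¹·s⁻¹] = m²·s⁻²·K⁻¹
  B. J·kg⁻¹·K⁻¹ = N·m·kg⁻¹·K⁻¹ = m²·s⁻²·K⁻¹
  C. m²·s⁻²·K⁻¹
  D. [kg·m·s⁻³·K⁻¹] / [kg·m⁻¹·s⁻¹] = m²·s⁻²·K⁻¹
  E. [kg·m²·s⁻³] / [kg·s⁻¹] = m²·s⁻²
All reduce to m²·s⁻²·K⁻¹ except E., which is m²·s⁻².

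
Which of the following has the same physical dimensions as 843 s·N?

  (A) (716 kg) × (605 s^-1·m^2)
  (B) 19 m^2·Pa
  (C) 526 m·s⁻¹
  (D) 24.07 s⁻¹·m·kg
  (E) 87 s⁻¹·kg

(D)

Reference: N·s = kg·m·s⁻²·s = kg·m·s⁻¹.
Each option:
  (A) [kg] · [m²·s⁻¹] = kg·m²·s⁻¹
  (B) Pa·m² = N·m⁻²·m² = kg·m·s⁻²
  (C) m·s⁻¹
  (D) kg·m·s⁻¹  ← same
  (E) kg·s⁻¹
Only (D) matches kg·m·s⁻¹.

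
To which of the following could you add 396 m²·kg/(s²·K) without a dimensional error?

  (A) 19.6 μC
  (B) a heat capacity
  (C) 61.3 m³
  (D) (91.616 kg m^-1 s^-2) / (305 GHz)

(B)

Reference: kg·m²·s⁻²·K⁻¹.
Each option:
  (A) C = s·A
  (B) [heat capacity] = kg·m²·s⁻²·K⁻¹  ← same
  (C) m³
  (D) [kg·m⁻¹·s⁻²] / [s⁻¹] = kg·m⁻¹·s⁻¹
Only (B) matches kg·m²·s⁻²·K⁻¹.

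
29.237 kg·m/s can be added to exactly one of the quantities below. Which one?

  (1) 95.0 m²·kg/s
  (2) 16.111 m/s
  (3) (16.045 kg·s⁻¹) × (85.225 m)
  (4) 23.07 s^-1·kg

Reference: kg·m·s⁻¹.
Each option:
  (1) kg·m²·s⁻¹
  (2) m·s⁻¹
  (3) [kg·s⁻¹] · [m] = kg·m·s⁻¹  ← same
  (4) kg·s⁻¹
Only (3) matches kg·m·s⁻¹.

(3)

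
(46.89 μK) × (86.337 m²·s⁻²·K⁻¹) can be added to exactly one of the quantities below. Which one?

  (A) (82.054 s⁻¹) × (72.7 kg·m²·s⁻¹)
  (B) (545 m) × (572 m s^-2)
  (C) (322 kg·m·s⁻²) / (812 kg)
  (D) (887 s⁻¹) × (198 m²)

Reference: [K] · [m²·s⁻²·K⁻¹] = m²·s⁻².
Each option:
  (A) [s⁻¹] · [kg·m²·s⁻¹] = kg·m²·s⁻²
  (B) [m] · [m·s⁻²] = m²·s⁻²  ← same
  (C) [kg·m·s⁻²] / [kg] = m·s⁻²
  (D) [s⁻¹] · [m²] = m²·s⁻¹
Only (B) matches m²·s⁻².

(B)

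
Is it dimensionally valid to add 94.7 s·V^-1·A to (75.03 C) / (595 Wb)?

No

Expand each in SI base units:
  94.7 s·V^-1·A:  A·s·V⁻¹ = A·s·(J·C⁻¹)⁻¹ = kg⁻¹·m⁻²·s⁴·A²
  (75.03 C) / (595 Wb):  [s·A] / [kg·m²·s⁻²·A⁻¹] = kg⁻¹·m⁻²·s³·A²
kg⁻¹·m⁻²·s⁴·A² ≠ kg⁻¹·m⁻²·s³·A², so they cannot be added.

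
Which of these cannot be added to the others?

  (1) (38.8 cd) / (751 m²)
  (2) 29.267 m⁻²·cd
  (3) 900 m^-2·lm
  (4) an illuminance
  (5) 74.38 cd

(5)

Expand each in SI base units:
  (1) [cd] / [m²] = m⁻²·cd
  (2) m⁻²·cd
  (3) lm·m⁻² = cd·m⁻² = m⁻²·cd
  (4) [illuminance] = m⁻²·cd
  (5) cd
All reduce to m⁻²·cd except (5), which is cd.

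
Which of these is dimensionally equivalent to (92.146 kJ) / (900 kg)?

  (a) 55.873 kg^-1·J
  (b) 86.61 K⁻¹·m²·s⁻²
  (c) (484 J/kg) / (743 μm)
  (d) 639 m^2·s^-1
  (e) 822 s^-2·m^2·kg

(a)

Reference: [kg·m²·s⁻²] / [kg] = m²·s⁻².
Each option:
  (a) J·kg⁻¹ = N·m·kg⁻¹ = m²·s⁻²  ← same
  (b) m²·s⁻²·K⁻¹
  (c) [m²·s⁻²] / [m] = m·s⁻²
  (d) m²·s⁻¹
  (e) kg·m²·s⁻²
Only (a) matches m²·s⁻².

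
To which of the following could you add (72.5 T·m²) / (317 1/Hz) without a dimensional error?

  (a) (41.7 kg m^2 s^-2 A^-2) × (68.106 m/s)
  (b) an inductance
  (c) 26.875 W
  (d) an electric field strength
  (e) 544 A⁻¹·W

Reference: [kg·m²·s⁻²·A⁻¹] / [s] = kg·m²·s⁻³·A⁻¹.
Each option:
  (a) [kg·m²·s⁻²·A⁻²] · [m·s⁻¹] = kg·m³·s⁻³·A⁻²
  (b) [inductance] = kg·m²·s⁻²·A⁻²
  (c) W = J·s⁻¹ = kg·m²·s⁻³
  (d) [electric field strength] = kg·m·s⁻³·A⁻¹
  (e) W·A⁻¹ = J·s⁻¹·A⁻¹ = kg·m²·s⁻³·A⁻¹  ← same
Only (e) matches kg·m²·s⁻³·A⁻¹.

(e)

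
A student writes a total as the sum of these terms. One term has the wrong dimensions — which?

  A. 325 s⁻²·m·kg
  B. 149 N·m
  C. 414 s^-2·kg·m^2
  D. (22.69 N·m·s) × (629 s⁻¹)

A.

Dimensions:
  A. kg·m·s⁻²
  B. N·m = kg·m·s⁻²·m = kg·m²·s⁻²
  C. kg·m²·s⁻²
  D. [kg·m²·s⁻¹] · [s⁻¹] = kg·m²·s⁻²
All reduce to kg·m²·s⁻² except A., which is kg·m·s⁻².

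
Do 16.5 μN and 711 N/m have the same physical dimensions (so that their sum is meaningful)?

Reduce each to base SI dimensions:
  16.5 μN:  N = kg·m·s⁻²
  711 N/m:  N·m⁻¹ = kg·m·s⁻²·m⁻¹ = kg·s⁻²
kg·m·s⁻² ≠ kg·s⁻², so they cannot be added.

No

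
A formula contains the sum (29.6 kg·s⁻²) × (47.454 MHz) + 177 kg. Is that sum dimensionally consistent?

Expand each in SI base units:
  (29.6 kg·s⁻²) × (47.454 MHz):  [kg·s⁻²] · [s⁻¹] = kg·s⁻³
  177 kg:  kg
kg·s⁻³ ≠ kg, so they cannot be added.

No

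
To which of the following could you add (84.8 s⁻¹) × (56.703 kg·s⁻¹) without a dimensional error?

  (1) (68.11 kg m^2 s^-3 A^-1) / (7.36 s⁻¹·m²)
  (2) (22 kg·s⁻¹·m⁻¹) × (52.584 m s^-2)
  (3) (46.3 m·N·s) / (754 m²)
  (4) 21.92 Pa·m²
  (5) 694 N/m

(5)

Reference: [s⁻¹] · [kg·s⁻¹] = kg·s⁻².
Each option:
  (1) [kg·m²·s⁻³·A⁻¹] / [m²·s⁻¹] = kg·s⁻²·A⁻¹
  (2) [kg·m⁻¹·s⁻¹] · [m·s⁻²] = kg·s⁻³
  (3) [kg·m²·s⁻¹] / [m²] = kg·s⁻¹
  (4) Pa·m² = N·m⁻²·m² = kg·m·s⁻²
  (5) N·m⁻¹ = kg·m·s⁻²·m⁻¹ = kg·s⁻²  ← same
Only (5) matches kg·s⁻².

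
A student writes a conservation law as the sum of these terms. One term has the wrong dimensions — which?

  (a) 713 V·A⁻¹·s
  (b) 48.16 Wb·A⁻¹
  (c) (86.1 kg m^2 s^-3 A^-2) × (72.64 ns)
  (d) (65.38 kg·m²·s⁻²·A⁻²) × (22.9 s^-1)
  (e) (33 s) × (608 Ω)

Work out the base dimensions of each:
  (a) V·s·A⁻¹ = J·C⁻¹·s·A⁻¹ = kg·m²·s⁻²·A⁻²
  (b) Wb·A⁻¹ = V·s·A⁻¹ = kg·m²·s⁻²·A⁻²
  (c) [kg·m²·s⁻³·A⁻²] · [s] = kg·m²·s⁻²·A⁻²
  (d) [kg·m²·s⁻²·A⁻²] · [s⁻¹] = kg·m²·s⁻³·A⁻²
  (e) [s] · [kg·m²·s⁻³·A⁻²] = kg·m²·s⁻²·A⁻²
All reduce to kg·m²·s⁻²·A⁻² except (d), which is kg·m²·s⁻³·A⁻².

(d)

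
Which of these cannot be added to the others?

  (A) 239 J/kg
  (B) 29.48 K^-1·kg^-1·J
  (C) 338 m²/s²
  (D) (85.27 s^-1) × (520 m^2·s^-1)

(B)

Dimensions:
  (A) J·kg⁻¹ = N·m·kg⁻¹ = m²·s⁻²
  (B) J·kg⁻¹·K⁻¹ = N·m·kg⁻¹·K⁻¹ = m²·s⁻²·K⁻¹
  (C) m²·s⁻²
  (D) [s⁻¹] · [m²·s⁻¹] = m²·s⁻²
All reduce to m²·s⁻² except (B), which is m²·s⁻²·K⁻¹.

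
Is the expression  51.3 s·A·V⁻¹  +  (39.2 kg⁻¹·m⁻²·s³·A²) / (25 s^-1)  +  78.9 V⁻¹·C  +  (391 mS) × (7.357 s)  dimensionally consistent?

Work out the base dimensions of each:
  51.3 s·A·V⁻¹:  A·s·V⁻¹ = A·s·(J·C⁻¹)⁻¹ = kg⁻¹·m⁻²·s⁴·A²
  (39.2 kg⁻¹·m⁻²·s³·A²) / (25 s^-1):  [kg⁻¹·m⁻²·s³·A²] / [s⁻¹] = kg⁻¹·m⁻²·s⁴·A²
  78.9 V⁻¹·C:  C·V⁻¹ = s·A·(J·C⁻¹)⁻¹ = kg⁻¹·m⁻²·s⁴·A²
  (391 mS) × (7.357 s):  [kg⁻¹·m⁻²·s³·A²] · [s] = kg⁻¹·m⁻²·s⁴·A²
Every term reduces to kg⁻¹·m⁻²·s⁴·A².

Yes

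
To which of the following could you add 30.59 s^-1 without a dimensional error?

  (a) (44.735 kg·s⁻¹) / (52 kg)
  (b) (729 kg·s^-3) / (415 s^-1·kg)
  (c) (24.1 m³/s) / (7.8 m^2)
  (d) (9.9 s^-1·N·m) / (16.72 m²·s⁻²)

Reference: s⁻¹.
Each option:
  (a) [kg·s⁻¹] / [kg] = s⁻¹  ← same
  (b) [kg·s⁻³] / [kg·s⁻¹] = s⁻²
  (c) [m³·s⁻¹] / [m²] = m·s⁻¹
  (d) [kg·m²·s⁻³] / [m²·s⁻²] = kg·s⁻¹
Only (a) matches s⁻¹.

(a)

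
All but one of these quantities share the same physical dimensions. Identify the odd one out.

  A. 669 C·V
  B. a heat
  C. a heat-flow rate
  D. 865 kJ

C.

Expand each in SI base units:
  A. C·V = s·A·J·C⁻¹ = kg·m²·s⁻²
  B. [heat] = kg·m²·s⁻²
  C. [heat-flow rate] = kg·m²·s⁻³
  D. J = N·m = kg·m²·s⁻²
All reduce to kg·m²·s⁻² except C., which is kg·m²·s⁻³.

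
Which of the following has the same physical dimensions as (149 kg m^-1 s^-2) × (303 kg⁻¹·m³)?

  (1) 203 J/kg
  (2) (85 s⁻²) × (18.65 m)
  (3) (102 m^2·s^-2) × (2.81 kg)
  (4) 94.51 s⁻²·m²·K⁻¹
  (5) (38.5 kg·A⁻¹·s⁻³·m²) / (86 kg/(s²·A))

Reference: [kg·m⁻¹·s⁻²] · [kg⁻¹·m³] = m²·s⁻².
Each option:
  (1) J·kg⁻¹ = N·m·kg⁻¹ = m²·s⁻²  ← same
  (2) [s⁻²] · [m] = m·s⁻²
  (3) [m²·s⁻²] · [kg] = kg·m²·s⁻²
  (4) m²·s⁻²·K⁻¹
  (5) [kg·m²·s⁻³·A⁻¹] / [kg·s⁻²·A⁻¹] = m²·s⁻¹
Only (1) matches m²·s⁻².

(1)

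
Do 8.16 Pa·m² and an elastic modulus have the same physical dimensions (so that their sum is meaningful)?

No

Dimensions:
  8.16 Pa·m²:  Pa·m² = N·m⁻²·m² = kg·m·s⁻²
  an elastic modulus:  [elastic modulus] = kg·m⁻¹·s⁻²
kg·m·s⁻² ≠ kg·m⁻¹·s⁻², so they cannot be added.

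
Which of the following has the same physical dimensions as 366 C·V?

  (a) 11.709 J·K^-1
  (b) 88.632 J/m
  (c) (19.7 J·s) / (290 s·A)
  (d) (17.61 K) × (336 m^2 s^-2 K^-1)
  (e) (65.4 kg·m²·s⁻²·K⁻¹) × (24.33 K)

Reference: C·V = s·A·J·C⁻¹ = kg·m²·s⁻².
Each option:
  (a) J·K⁻¹ = N·m·K⁻¹ = kg·m²·s⁻²·K⁻¹
  (b) J·m⁻¹ = N·m·m⁻¹ = kg·m·s⁻²
  (c) [kg·m²·s⁻¹] / [s·A] = kg·m²·s⁻²·A⁻¹
  (d) [K] · [m²·s⁻²·K⁻¹] = m²·s⁻²
  (e) [kg·m²·s⁻²·K⁻¹] · [K] = kg·m²·s⁻²  ← same
Only (e) matches kg·m²·s⁻².

(e)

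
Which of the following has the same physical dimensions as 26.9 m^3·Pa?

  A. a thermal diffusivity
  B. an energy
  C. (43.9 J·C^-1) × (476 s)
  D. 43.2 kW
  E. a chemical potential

Reference: Pa·m³ = N·m⁻²·m³ = kg·m²·s⁻².
Each option:
  A. [thermal diffusivity] = m²·s⁻¹
  B. [energy] = kg·m²·s⁻²  ← same
  C. [kg·m²·s⁻³·A⁻¹] · [s] = kg·m²·s⁻²·A⁻¹
  D. W = J·s⁻¹ = kg·m²·s⁻³
  E. [chemical potential] = kg·m²·s⁻²·mol⁻¹
Only B. matches kg·m²·s⁻².

B.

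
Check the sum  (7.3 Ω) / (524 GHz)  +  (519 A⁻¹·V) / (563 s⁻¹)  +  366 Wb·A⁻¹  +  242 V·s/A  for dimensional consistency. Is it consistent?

Yes

Reduce each to base SI dimensions:
  (7.3 Ω) / (524 GHz):  [kg·m²·s⁻³·A⁻²] / [s⁻¹] = kg·m²·s⁻²·A⁻²
  (519 A⁻¹·V) / (563 s⁻¹):  [kg·m²·s⁻³·A⁻²] / [s⁻¹] = kg·m²·s⁻²·A⁻²
  366 Wb·A⁻¹:  Wb·A⁻¹ = V·s·A⁻¹ = kg·m²·s⁻²·A⁻²
  242 V·s/A:  V·s·A⁻¹ = J·C⁻¹·s·A⁻¹ = kg·m²·s⁻²·A⁻²
Every term reduces to kg·m²·s⁻²·A⁻².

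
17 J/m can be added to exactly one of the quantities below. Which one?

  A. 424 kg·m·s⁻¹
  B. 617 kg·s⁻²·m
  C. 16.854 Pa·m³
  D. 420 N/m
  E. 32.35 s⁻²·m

B.

Reference: J·m⁻¹ = N·m·m⁻¹ = kg·m·s⁻².
Each option:
  A. kg·m·s⁻¹
  B. kg·m·s⁻²  ← same
  C. Pa·m³ = N·m⁻²·m³ = kg·m²·s⁻²
  D. N·m⁻¹ = kg·m·s⁻²·m⁻¹ = kg·s⁻²
  E. m·s⁻²
Only B. matches kg·m·s⁻².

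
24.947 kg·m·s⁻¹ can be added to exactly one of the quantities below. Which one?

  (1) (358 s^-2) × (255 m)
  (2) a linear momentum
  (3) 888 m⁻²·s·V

Reference: kg·m·s⁻¹.
Each option:
  (1) [s⁻²] · [m] = m·s⁻²
  (2) [linear momentum] = kg·m·s⁻¹  ← same
  (3) V·s·m⁻² = J·C⁻¹·s·m⁻² = kg·s⁻²·A⁻¹
Only (2) matches kg·m·s⁻¹.

(2)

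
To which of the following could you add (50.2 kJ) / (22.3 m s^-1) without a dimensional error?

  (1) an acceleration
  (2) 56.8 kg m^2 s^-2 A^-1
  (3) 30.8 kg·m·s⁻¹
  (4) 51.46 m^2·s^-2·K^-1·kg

Reference: [kg·m²·s⁻²] / [m·s⁻¹] = kg·m·s⁻¹.
Each option:
  (1) [acceleration] = m·s⁻²
  (2) kg·m²·s⁻²·A⁻¹
  (3) kg·m·s⁻¹  ← same
  (4) kg·m²·s⁻²·K⁻¹
Only (3) matches kg·m·s⁻¹.

(3)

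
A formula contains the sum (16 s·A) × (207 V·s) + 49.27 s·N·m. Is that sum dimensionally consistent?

In SI base units:
  (16 s·A) × (207 V·s):  [s·A] · [kg·m²·s⁻²·A⁻¹] = kg·m²·s⁻¹
  49.27 s·N·m:  N·m·s = kg·m·s⁻²·m·s = kg·m²·s⁻¹
Both are kg·m²·s⁻¹, so they have the same dimensions and can be added.

Yes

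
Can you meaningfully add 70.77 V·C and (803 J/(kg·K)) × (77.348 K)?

Dimensions:
  70.77 V·C:  C·V = s·A·J·C⁻¹ = kg·m²·s⁻²
  (803 J/(kg·K)) × (77.348 K):  [m²·s⁻²·K⁻¹] · [K] = m²·s⁻²
kg·m²·s⁻² ≠ m²·s⁻², so they cannot be added.

No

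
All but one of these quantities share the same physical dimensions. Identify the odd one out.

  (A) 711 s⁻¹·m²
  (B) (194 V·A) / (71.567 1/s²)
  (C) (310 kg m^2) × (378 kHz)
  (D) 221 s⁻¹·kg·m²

Expand each in SI base units:
  (A) m²·s⁻¹
  (B) [kg·m²·s⁻³] / [s⁻²] = kg·m²·s⁻¹
  (C) [kg·m²] · [s⁻¹] = kg·m²·s⁻¹
  (D) kg·m²·s⁻¹
All reduce to kg·m²·s⁻¹ except (A), which is m²·s⁻¹.

(A)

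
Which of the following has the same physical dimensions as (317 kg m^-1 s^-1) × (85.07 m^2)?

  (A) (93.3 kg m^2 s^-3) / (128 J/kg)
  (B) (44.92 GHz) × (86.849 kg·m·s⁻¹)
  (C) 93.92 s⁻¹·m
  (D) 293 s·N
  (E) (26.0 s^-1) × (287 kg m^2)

Reference: [kg·m⁻¹·s⁻¹] · [m²] = kg·m·s⁻¹.
Each option:
  (A) [kg·m²·s⁻³] / [m²·s⁻²] = kg·s⁻¹
  (B) [s⁻¹] · [kg·m·s⁻¹] = kg·m·s⁻²
  (C) m·s⁻¹
  (D) N·s = kg·m·s⁻²·s = kg·m·s⁻¹  ← same
  (E) [s⁻¹] · [kg·m²] = kg·m²·s⁻¹
Only (D) matches kg·m·s⁻¹.

(D)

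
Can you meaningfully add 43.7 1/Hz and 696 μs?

Work out the base dimensions of each:
  43.7 1/Hz:  Hz⁻¹ = (s⁻¹)⁻¹ = s
  696 μs:  s
Both are s, so they have the same dimensions and can be added.

Yes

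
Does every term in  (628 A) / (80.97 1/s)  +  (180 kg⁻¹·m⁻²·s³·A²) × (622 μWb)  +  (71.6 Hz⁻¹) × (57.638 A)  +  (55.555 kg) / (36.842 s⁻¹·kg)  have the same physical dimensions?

Dimensions:
  (628 A) / (80.97 1/s):  [A] / [s⁻¹] = s·A
  (180 kg⁻¹·m⁻²·s³·A²) × (622 μWb):  [kg⁻¹·m⁻²·s³·A²] · [kg·m²·s⁻²·A⁻¹] = s·A
  (71.6 Hz⁻¹) × (57.638 A):  [s] · [A] = s·A
  (55.555 kg) / (36.842 s⁻¹·kg):  [kg] / [kg·s⁻¹] = s
The terms do not share a single dimension (s vs s·A).

No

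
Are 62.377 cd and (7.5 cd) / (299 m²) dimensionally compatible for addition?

No

Dimensions:
  62.377 cd:  cd
  (7.5 cd) / (299 m²):  [cd] / [m²] = m⁻²·cd
cd ≠ m⁻²·cd, so they cannot be added.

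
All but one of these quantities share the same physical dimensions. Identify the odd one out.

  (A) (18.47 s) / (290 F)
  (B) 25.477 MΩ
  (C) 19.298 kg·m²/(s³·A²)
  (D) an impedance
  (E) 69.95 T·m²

Reduce each to base SI dimensions:
  (A) [s] / [kg⁻¹·m⁻²·s⁴·A²] = kg·m²·s⁻³·A⁻²
  (B) Ω = V·A⁻¹ = kg·m²·s⁻³·A⁻²
  (C) kg·m²·s⁻³·A⁻²
  (D) [impedance] = kg·m²·s⁻³·A⁻²
  (E) T·m² = Wb·m⁻²·m² = kg·m²·s⁻²·A⁻¹
All reduce to kg·m²·s⁻³·A⁻² except (E), which is kg·m²·s⁻²·A⁻¹.

(E)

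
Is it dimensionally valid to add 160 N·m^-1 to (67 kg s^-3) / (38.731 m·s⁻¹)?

Work out the base dimensions of each:
  160 N·m^-1:  N·m⁻¹ = kg·m·s⁻²·m⁻¹ = kg·s⁻²
  (67 kg s^-3) / (38.731 m·s⁻¹):  [kg·s⁻³] / [m·s⁻¹] = kg·m⁻¹·s⁻²
kg·s⁻² ≠ kg·m⁻¹·s⁻², so they cannot be added.

No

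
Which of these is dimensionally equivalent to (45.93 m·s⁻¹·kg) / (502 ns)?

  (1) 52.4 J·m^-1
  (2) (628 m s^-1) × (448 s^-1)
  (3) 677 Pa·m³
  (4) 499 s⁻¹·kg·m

(1)

Reference: [kg·m·s⁻¹] / [s] = kg·m·s⁻².
Each option:
  (1) J·m⁻¹ = N·m·m⁻¹ = kg·m·s⁻²  ← same
  (2) [m·s⁻¹] · [s⁻¹] = m·s⁻²
  (3) Pa·m³ = N·m⁻²·m³ = kg·m²·s⁻²
  (4) kg·m·s⁻¹
Only (1) matches kg·m·s⁻².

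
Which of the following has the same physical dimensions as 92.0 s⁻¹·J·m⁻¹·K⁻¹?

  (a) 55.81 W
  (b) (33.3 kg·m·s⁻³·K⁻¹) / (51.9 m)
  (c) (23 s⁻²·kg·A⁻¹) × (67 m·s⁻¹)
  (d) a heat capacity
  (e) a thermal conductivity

(e)

Reference: J·s⁻¹·m⁻¹·K⁻¹ = N·m·s⁻¹·m⁻¹·K⁻¹ = kg·m·s⁻³·K⁻¹.
Each option:
  (a) W = J·s⁻¹ = kg·m²·s⁻³
  (b) [kg·m·s⁻³·K⁻¹] / [m] = kg·s⁻³·K⁻¹
  (c) [kg·s⁻²·A⁻¹] · [m·s⁻¹] = kg·m·s⁻³·A⁻¹
  (d) [heat capacity] = kg·m²·s⁻²·K⁻¹
  (e) [thermal conductivity] = kg·m·s⁻³·K⁻¹  ← same
Only (e) matches kg·m·s⁻³·K⁻¹.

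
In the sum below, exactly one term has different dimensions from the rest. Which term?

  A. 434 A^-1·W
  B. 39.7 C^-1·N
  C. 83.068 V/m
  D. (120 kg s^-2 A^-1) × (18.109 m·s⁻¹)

A.

Dimensions:
  A. W·A⁻¹ = J·s⁻¹·A⁻¹ = kg·m²·s⁻³·A⁻¹
  B. N·C⁻¹ = kg·m·s⁻²·(s·A)⁻¹ = kg·m·s⁻³·A⁻¹
  C. V·m⁻¹ = J·C⁻¹·m⁻¹ = kg·m·s⁻³·A⁻¹
  D. [kg·s⁻²·A⁻¹] · [m·s⁻¹] = kg·m·s⁻³·A⁻¹
All reduce to kg·m·s⁻³·A⁻¹ except A., which is kg·m²·s⁻³·A⁻¹.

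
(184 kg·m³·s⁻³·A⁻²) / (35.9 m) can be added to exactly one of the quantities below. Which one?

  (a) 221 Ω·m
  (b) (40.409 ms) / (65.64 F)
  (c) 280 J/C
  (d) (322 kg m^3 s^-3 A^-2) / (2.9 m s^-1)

Reference: [kg·m³·s⁻³·A⁻²] / [m] = kg·m²·s⁻³·A⁻².
Each option:
  (a) Ω·m = V·A⁻¹·m = kg·m³·s⁻³·A⁻²
  (b) [s] / [kg⁻¹·m⁻²·s⁴·A²] = kg·m²·s⁻³·A⁻²  ← same
  (c) J·C⁻¹ = N·m·(s·A)⁻¹ = kg·m²·s⁻³·A⁻¹
  (d) [kg·m³·s⁻³·A⁻²] / [m·s⁻¹] = kg·m²·s⁻²·A⁻²
Only (b) matches kg·m²·s⁻³·A⁻².

(b)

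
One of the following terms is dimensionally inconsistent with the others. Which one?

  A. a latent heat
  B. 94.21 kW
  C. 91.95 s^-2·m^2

In SI base units:
  A. [latent heat] = m²·s⁻²
  B. W = J·s⁻¹ = kg·m²·s⁻³
  C. m²·s⁻²
All reduce to m²·s⁻² except B., which is kg·m²·s⁻³.

B.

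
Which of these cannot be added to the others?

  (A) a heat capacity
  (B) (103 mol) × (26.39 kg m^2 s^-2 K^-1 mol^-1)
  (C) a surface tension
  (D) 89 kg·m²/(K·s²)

(C)

Dimensions:
  (A) [heat capacity] = kg·m²·s⁻²·K⁻¹
  (B) [mol] · [kg·m²·s⁻²·K⁻¹·mol⁻¹] = kg·m²·s⁻²·K⁻¹
  (C) [surface tension] = kg·s⁻²
  (D) kg·m²·s⁻²·K⁻¹
All reduce to kg·m²·s⁻²·K⁻¹ except (C), which is kg·s⁻².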